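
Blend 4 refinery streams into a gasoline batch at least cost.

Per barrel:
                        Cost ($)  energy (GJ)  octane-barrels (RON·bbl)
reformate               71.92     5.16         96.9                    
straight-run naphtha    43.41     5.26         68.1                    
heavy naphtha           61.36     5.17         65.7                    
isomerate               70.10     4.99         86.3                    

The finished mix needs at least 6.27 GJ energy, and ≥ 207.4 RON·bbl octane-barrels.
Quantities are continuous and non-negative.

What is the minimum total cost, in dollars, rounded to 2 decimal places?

$132.21

Treat it as an LP. Let x1 = barrels of reformate, x2 = barrels of straight-run naphtha, x3 = barrels of heavy naphtha, x4 = barrels of isomerate.
Minimize 71.92x1 + 43.41x2 + 61.36x3 + 70.1x4 s.t.:
  5.16x1 + 5.26x2 + 5.17x3 + 4.99x4 ≥ 6.27   (energy)
  96.9x1 + 68.1x2 + 65.7x3 + 86.3x4 ≥ 207.4   (octane-barrels)
  x1, x2, x3, x4 ≥ 0.
The minimum-cost mix takes nothing from reformate, heavy naphtha, isomerate — only straight-run naphtha. The octane-barrels requirement is met with equality.
Optimal quantities: straight-run naphtha = 3.0455 barrels.
Hence cost = 43.41·3.0455 = $132.2052.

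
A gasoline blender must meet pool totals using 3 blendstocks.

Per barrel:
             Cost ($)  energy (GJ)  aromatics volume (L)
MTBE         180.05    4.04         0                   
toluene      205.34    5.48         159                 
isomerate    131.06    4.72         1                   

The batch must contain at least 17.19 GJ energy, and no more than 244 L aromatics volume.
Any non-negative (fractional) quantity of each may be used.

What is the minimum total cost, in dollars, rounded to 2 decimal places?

$477.31

Let x1 = barrels of MTBE, x2 = barrels of toluene, x3 = barrels of isomerate.
Minimize 180.05x1 + 205.34x2 + 131.06x3 with:
  4.04x1 + 5.48x2 + 4.72x3 ≥ 17.19   (energy)
  159x2 + 1x3 ≤ 244   (aromatics volume)
  x1, x2, x3 ≥ 0.
The cheapest feasible vertex uses only isomerate; MTBE, toluene are not used. There the energy constraint is tight.
Solving gives x3 = 3.6419.
Objective = 131.06·3.6419 = 477.3074.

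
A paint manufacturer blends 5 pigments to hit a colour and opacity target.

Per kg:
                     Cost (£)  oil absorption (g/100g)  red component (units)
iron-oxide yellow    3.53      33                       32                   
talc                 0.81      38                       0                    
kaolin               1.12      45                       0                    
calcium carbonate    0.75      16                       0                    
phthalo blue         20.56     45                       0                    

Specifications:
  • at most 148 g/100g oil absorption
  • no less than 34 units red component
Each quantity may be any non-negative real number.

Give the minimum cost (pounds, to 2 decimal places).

Let x1 = kg of iron-oxide yellow, x2 = kg of talc, x3 = kg of kaolin, x4 = kg of calcium carbonate, x5 = kg of phthalo blue.
Minimize 3.53x1 + 0.81x2 + 1.12x3 + 0.75x4 + 20.56x5 with:
  33x1 + 38x2 + 45x3 + 16x4 + 45x5 ≤ 148   (oil absorption)
  32x1 ≥ 34   (red component)
  x1, x2, x3, x4, x5 ≥ 0.
At the optimum only iron-oxide yellow is positive (talc, kaolin, calcium carbonate, phthalo blue = 0). The red component requirement is met with equality.
So iron-oxide yellow = 1.062 kg.
Hence cost = 3.53·1.062 = £3.7489.

£3.75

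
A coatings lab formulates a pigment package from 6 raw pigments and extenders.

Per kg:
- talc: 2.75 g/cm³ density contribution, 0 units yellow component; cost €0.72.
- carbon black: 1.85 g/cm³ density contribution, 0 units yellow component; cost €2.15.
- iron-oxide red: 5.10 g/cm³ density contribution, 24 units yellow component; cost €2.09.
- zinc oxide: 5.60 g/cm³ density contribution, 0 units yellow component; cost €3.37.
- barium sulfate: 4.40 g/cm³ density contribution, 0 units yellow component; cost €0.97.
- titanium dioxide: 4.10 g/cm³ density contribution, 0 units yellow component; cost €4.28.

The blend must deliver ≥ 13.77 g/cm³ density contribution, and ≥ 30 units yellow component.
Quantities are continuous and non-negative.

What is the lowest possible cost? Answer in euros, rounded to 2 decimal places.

€4.24

Let x1 = kg of talc, x2 = kg of carbon black, x3 = kg of iron-oxide red, x4 = kg of zinc oxide, x5 = kg of barium sulfate, x6 = kg of titanium dioxide.
min 0.72x1 + 2.15x2 + 2.09x3 + 3.37x4 + 0.97x5 + 4.28x6 s.t.:
  2.75x1 + 1.85x2 + 5.1x3 + 5.6x4 + 4.4x5 + 4.1x6 ≥ 13.77   (density contribution)
  24x3 ≥ 30   (yellow component)
  x1, x2, x3, x4, x5, x6 ≥ 0.
The cheapest feasible vertex uses only iron-oxide red, barium sulfate; talc, carbon black, zinc oxide, titanium dioxide are not used. The density contribution and yellow component requirements are met with equality.
Solving gives x3 = 1.25, x5 = 1.681.
Total cost: 2.09·1.25 + 0.97·1.681 = 4.2431.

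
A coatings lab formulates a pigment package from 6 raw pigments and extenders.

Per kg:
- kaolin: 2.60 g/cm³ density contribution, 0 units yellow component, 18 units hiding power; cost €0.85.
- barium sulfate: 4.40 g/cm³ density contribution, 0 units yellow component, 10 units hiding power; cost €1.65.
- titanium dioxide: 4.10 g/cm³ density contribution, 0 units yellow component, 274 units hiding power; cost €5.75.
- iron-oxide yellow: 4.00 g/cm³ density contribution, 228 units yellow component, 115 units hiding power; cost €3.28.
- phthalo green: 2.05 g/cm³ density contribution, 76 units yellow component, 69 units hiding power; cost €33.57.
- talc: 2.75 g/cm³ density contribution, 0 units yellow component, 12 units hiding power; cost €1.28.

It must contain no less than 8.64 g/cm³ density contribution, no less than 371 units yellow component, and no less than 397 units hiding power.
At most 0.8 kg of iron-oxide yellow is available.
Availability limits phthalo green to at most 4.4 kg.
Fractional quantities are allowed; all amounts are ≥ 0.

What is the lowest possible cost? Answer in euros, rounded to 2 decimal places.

Let x1 = kg of kaolin, x2 = kg of barium sulfate, x3 = kg of titanium dioxide, x4 = kg of iron-oxide yellow, x5 = kg of phthalo green, x6 = kg of talc.
min 0.85x1 + 1.65x2 + 5.75x3 + 3.28x4 + 33.57x5 + 1.28x6 subject to:
  2.6x1 + 4.4x2 + 4.1x3 + 4x4 + 2.05x5 + 2.75x6 ≥ 8.64   (density contribution)
  228x4 + 76x5 ≥ 371   (yellow component)
  18x1 + 10x2 + 274x3 + 115x4 + 69x5 + 12x6 ≥ 397   (hiding power)
  x4 ≤ 0.8
  x5 ≤ 4.4
  x1, x2, x3, x4, x5, x6 ≥ 0.
At the optimum only titanium dioxide, iron-oxide yellow, phthalo green are positive (kaolin, barium sulfate, talc = 0). There the yellow component, hiding power, the iron-oxide yellow cap constraints are tight.
Solving gives x3 = 0.48822, x4 = 0.8, x5 = 2.4816.
Total cost: 5.75·0.48822 + 3.28·0.8 + 33.57·2.4816 = 88.7386.

€88.74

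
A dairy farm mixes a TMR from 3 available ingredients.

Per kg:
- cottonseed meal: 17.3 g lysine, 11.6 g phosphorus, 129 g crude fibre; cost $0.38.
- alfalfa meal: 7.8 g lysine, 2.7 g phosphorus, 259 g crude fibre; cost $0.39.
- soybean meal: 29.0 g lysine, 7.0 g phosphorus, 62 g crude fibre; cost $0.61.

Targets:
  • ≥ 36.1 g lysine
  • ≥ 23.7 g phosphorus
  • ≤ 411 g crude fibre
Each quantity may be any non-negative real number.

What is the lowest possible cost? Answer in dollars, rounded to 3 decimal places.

$0.792

Set it up as a linear program. Let x1 = kg of cottonseed meal, x2 = kg of alfalfa meal, x3 = kg of soybean meal.
Minimise 0.38x1 + 0.39x2 + 0.61x3 with:
  17.3x1 + 7.8x2 + 29x3 ≥ 36.1   (lysine)
  11.6x1 + 2.7x2 + 7x3 ≥ 23.7   (phosphorus)
  129x1 + 259x2 + 62x3 ≤ 411   (crude fibre)
  x1, x2, x3 ≥ 0.
At the optimum only cottonseed meal, soybean meal are positive (alfalfa meal = 0). Binding constraints: lysine and phosphorus.
That vertex is x1 = 2.019, x3 = 0.04064.
Hence cost = 0.38·2.019 + 0.61·0.04064 = $0.79201.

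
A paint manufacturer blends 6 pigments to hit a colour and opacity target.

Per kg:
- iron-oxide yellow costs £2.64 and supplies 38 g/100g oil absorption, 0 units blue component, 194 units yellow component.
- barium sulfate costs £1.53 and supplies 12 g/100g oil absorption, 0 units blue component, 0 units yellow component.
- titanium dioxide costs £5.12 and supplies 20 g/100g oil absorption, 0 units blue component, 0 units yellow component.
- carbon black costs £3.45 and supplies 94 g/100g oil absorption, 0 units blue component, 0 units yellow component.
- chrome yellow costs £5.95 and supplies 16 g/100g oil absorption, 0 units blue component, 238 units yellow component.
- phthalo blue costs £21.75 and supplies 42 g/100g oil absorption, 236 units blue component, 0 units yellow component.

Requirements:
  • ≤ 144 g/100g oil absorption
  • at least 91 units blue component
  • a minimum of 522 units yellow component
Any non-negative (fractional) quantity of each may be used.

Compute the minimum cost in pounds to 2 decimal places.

Let x1 = kg of iron-oxide yellow, x2 = kg of barium sulfate, x3 = kg of titanium dioxide, x4 = kg of carbon black, x5 = kg of chrome yellow, x6 = kg of phthalo blue.
min 2.64x1 + 1.53x2 + 5.12x3 + 3.45x4 + 5.95x5 + 21.75x6 with:
  38x1 + 12x2 + 20x3 + 94x4 + 16x5 + 42x6 ≤ 144   (oil absorption)
  236x6 ≥ 91   (blue component)
  194x1 + 238x5 ≥ 522   (yellow component)
  x1, x2, x3, x4, x5, x6 ≥ 0.
The minimum-cost mix takes nothing from barium sulfate, titanium dioxide, carbon black, chrome yellow — only iron-oxide yellow, phthalo blue. The blue component and yellow component requirements are met with equality.
Solving gives x1 = 2.691, x6 = 0.3856.
Total cost: 2.64·2.691 + 21.75·0.3856 = 15.4910.

£15.49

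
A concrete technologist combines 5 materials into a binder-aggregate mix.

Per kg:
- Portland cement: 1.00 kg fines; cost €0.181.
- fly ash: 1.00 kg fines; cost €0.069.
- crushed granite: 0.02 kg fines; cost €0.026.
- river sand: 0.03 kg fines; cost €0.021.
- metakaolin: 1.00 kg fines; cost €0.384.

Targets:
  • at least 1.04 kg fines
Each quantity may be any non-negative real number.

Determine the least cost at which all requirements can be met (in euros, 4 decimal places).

€0.0718

Let x1 = kg of Portland cement, x2 = kg of fly ash, x3 = kg of crushed granite, x4 = kg of river sand, x5 = kg of metakaolin.
min 0.181x1 + 0.069x2 + 0.026x3 + 0.021x4 + 0.384x5 with:
  1x1 + 1x2 + 0.02x3 + 0.03x4 + 1x5 ≥ 1.04   (fines)
  x1, x2, x3, x4, x5 ≥ 0.
The minimum-cost mix takes nothing from Portland cement, crushed granite, river sand, metakaolin — only fly ash. The fines requirement is met with equality.
That vertex is x2 = 1.04.
Hence cost = 0.069·1.04 = €0.071760.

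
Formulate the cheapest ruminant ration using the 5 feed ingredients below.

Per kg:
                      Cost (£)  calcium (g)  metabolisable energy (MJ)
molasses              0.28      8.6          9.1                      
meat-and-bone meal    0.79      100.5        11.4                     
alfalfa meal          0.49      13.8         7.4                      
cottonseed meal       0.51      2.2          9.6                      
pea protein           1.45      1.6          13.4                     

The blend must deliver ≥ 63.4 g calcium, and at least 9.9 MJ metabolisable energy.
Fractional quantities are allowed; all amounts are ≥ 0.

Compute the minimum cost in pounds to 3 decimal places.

Treat it as an LP. Let x1 = kg of molasses, x2 = kg of meat-and-bone meal, x3 = kg of alfalfa meal, x4 = kg of cottonseed meal, x5 = kg of pea protein.
min 0.28x1 + 0.79x2 + 0.49x3 + 0.51x4 + 1.45x5 s.t.:
  8.6x1 + 100.5x2 + 13.8x3 + 2.2x4 + 1.6x5 ≥ 63.4   (calcium)
  9.1x1 + 11.4x2 + 7.4x3 + 9.6x4 + 13.4x5 ≥ 9.9   (metabolisable energy)
  x1, x2, x3, x4, x5 ≥ 0.
The cheapest feasible vertex uses only molasses, meat-and-bone meal; alfalfa meal, cottonseed meal, pea protein are not used. There the calcium and metabolisable energy constraints are tight.
Optimal quantities: molasses = 0.3334 kg, meat-and-bone meal = 0.6023 kg.
Total cost: 0.28·0.3334 + 0.79·0.6023 = 0.56917.

£0.569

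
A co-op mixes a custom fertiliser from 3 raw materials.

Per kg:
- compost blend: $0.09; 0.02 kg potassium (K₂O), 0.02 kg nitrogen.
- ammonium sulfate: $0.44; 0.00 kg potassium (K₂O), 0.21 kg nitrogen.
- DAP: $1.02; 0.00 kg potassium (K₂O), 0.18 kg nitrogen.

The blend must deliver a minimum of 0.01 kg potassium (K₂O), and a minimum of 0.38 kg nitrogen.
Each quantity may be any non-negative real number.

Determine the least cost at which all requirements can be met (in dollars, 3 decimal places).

$0.820

Let x1 = kg of compost blend, x2 = kg of ammonium sulfate, x3 = kg of DAP.
Minimise 0.09x1 + 0.44x2 + 1.02x3 with:
  0.02x1 ≥ 0.01   (potassium (K₂O))
  0.02x1 + 0.21x2 + 0.18x3 ≥ 0.38   (nitrogen)
  x1, x2, x3 ≥ 0.
The cheapest feasible vertex uses only compost blend, ammonium sulfate; DAP is not used. The potassium (K₂O) and nitrogen requirements are met with equality.
Solving gives x1 = 0.5, x2 = 1.762.
Objective = 0.09·0.5 + 0.44·1.762 = 0.82028.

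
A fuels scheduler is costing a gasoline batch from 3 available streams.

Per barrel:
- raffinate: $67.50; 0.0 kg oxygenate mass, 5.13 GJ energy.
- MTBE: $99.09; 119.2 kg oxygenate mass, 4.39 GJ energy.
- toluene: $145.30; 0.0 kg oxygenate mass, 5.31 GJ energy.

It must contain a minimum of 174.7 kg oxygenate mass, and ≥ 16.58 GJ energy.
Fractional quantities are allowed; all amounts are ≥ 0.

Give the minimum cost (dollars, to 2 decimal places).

Set it up as a linear program. Let x1 = barrels of raffinate, x2 = barrels of MTBE, x3 = barrels of toluene.
Minimize 67.5x1 + 99.09x2 + 145.3x3 s.t.:
  119.2x2 ≥ 174.7   (oxygenate mass)
  5.13x1 + 4.39x2 + 5.31x3 ≥ 16.58   (energy)
  x1, x2, x3 ≥ 0.
The minimum-cost mix takes nothing from toluene — only raffinate, MTBE. The oxygenate mass and energy requirements are met with equality.
So raffinate = 1.9778 barrels, MTBE = 1.4656 barrels.
Total cost: 67.5·1.9778 + 99.09·1.4656 = 278.7278.

$278.73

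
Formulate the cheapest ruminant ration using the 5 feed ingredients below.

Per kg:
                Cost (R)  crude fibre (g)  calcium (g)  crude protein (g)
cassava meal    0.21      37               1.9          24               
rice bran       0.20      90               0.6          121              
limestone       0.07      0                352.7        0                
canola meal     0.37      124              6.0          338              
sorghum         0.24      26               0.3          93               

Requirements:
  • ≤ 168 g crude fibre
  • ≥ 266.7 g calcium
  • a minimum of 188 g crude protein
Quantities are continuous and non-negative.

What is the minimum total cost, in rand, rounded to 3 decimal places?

R0.258

Let x1 = kg of cassava meal, x2 = kg of rice bran, x3 = kg of limestone, x4 = kg of canola meal, x5 = kg of sorghum.
min 0.21x1 + 0.2x2 + 0.07x3 + 0.37x4 + 0.24x5 s.t.:
  37x1 + 90x2 + 124x4 + 26x5 ≤ 168   (crude fibre)
  1.9x1 + 0.6x2 + 352.7x3 + 6x4 + 0.3x5 ≥ 266.7   (calcium)
  24x1 + 121x2 + 338x4 + 93x5 ≥ 188   (crude protein)
  x1, x2, x3, x4, x5 ≥ 0.
The cheapest feasible vertex uses only limestone, canola meal; cassava meal, rice bran, sorghum are not used. Binding constraints: calcium and crude protein.
So limestone = 0.7467 kg, canola meal = 0.5562 kg.
Objective = 0.07·0.7467 + 0.37·0.5562 = 0.25806.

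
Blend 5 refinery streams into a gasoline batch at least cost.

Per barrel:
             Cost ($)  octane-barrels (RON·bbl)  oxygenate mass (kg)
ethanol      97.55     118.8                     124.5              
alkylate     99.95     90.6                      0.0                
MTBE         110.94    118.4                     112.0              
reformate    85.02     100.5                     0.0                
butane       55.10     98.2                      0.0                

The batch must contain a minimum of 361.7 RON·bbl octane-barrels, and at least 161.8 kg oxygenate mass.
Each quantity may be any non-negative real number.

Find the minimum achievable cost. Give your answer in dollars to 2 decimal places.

This is a linear program. Let x1 = barrels of ethanol, x2 = barrels of alkylate, x3 = barrels of MTBE, x4 = barrels of reformate, x5 = barrels of butane.
Minimize 97.55x1 + 99.95x2 + 110.94x3 + 85.02x4 + 55.1x5 subject to:
  118.8x1 + 90.6x2 + 118.4x3 + 100.5x4 + 98.2x5 ≥ 361.7   (octane-barrels)
  124.5x1 + 112x3 ≥ 161.8   (oxygenate mass)
  x1, x2, x3, x4, x5 ≥ 0.
The cheapest feasible vertex uses only ethanol, butane; alkylate, MTBE, reformate are not used. The octane-barrels and oxygenate mass requirements are met with equality.
So ethanol = 1.2996 barrels, butane = 2.1111 barrels.
Hence cost = 97.55·1.2996 + 55.1·2.1111 = $243.0976.

$243.10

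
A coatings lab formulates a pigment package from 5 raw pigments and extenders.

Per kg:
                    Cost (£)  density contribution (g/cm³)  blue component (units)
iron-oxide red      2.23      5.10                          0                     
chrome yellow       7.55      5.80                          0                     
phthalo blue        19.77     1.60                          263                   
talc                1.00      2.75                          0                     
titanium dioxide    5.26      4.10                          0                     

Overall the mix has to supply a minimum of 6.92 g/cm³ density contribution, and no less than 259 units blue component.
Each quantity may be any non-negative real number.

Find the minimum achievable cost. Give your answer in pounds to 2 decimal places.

Set it up as a linear program. Let x1 = kg of iron-oxide red, x2 = kg of chrome yellow, x3 = kg of phthalo blue, x4 = kg of talc, x5 = kg of titanium dioxide.
Minimise 2.23x1 + 7.55x2 + 19.77x3 + 1x4 + 5.26x5 with:
  5.1x1 + 5.8x2 + 1.6x3 + 2.75x4 + 4.1x5 ≥ 6.92   (density contribution)
  263x3 ≥ 259   (blue component)
  x1, x2, x3, x4, x5 ≥ 0.
The optimal basis is {phthalo blue, talc}; iron-oxide red, chrome yellow, titanium dioxide drop out. There the density contribution and blue component constraints are tight.
Optimal quantities: phthalo blue = 0.9848 kg, talc = 1.943 kg.
Objective = 19.77·0.9848 + 1·1.943 = 21.4125.

£21.41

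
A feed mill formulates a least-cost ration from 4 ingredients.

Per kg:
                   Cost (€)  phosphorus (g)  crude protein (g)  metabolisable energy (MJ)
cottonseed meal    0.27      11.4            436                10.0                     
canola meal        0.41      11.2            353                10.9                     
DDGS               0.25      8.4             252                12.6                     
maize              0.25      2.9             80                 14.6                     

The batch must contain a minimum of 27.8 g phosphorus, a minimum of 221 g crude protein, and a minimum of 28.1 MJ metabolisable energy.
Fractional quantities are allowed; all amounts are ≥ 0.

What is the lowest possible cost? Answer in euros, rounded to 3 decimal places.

Treat it as an LP. Let x1 = kg of cottonseed meal, x2 = kg of canola meal, x3 = kg of DDGS, x4 = kg of maize.
min 0.27x1 + 0.41x2 + 0.25x3 + 0.25x4 s.t.:
  11.4x1 + 11.2x2 + 8.4x3 + 2.9x4 ≥ 27.8   (phosphorus)
  436x1 + 353x2 + 252x3 + 80x4 ≥ 221   (crude protein)
  10x1 + 10.9x2 + 12.6x3 + 14.6x4 ≥ 28.1   (metabolisable energy)
  x1, x2, x3, x4 ≥ 0.
The cheapest feasible vertex uses only cottonseed meal, DDGS; canola meal, maize are not used. Binding constraints: phosphorus and metabolisable energy.
Solving gives x1 = 1.915, x3 = 0.7099.
Total cost: 0.27·1.915 + 0.25·0.7099 = 0.69453.

€0.695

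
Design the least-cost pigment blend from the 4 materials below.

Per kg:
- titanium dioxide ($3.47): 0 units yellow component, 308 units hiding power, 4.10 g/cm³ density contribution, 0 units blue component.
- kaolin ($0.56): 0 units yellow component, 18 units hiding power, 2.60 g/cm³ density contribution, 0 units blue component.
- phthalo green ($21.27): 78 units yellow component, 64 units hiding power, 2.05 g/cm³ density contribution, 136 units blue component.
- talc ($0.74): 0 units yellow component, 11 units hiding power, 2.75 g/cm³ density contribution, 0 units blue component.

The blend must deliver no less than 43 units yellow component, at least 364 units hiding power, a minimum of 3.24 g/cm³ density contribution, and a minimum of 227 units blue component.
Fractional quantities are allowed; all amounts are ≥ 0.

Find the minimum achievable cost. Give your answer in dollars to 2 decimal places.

$38.40

Treat it as an LP. Let x1 = kg of titanium dioxide, x2 = kg of kaolin, x3 = kg of phthalo green, x4 = kg of talc.
min 3.47x1 + 0.56x2 + 21.27x3 + 0.74x4 with:
  78x3 ≥ 43   (yellow component)
  308x1 + 18x2 + 64x3 + 11x4 ≥ 364   (hiding power)
  4.1x1 + 2.6x2 + 2.05x3 + 2.75x4 ≥ 3.24   (density contribution)
  136x3 ≥ 227   (blue component)
  x1, x2, x3, x4 ≥ 0.
The cheapest feasible vertex uses only titanium dioxide, phthalo green; kaolin, talc are not used. There the hiding power and blue component constraints are tight.
Solving gives x1 = 0.835, x3 = 1.669.
Hence cost = 3.47·0.835 + 21.27·1.669 = $38.3971.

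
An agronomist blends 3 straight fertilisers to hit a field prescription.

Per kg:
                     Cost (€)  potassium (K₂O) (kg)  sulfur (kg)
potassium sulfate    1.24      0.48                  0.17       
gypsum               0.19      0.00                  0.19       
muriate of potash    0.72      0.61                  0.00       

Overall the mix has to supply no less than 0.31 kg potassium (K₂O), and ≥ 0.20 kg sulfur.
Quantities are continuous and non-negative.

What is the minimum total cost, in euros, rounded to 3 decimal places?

€0.566

Let x1 = kg of potassium sulfate, x2 = kg of gypsum, x3 = kg of muriate of potash.
min 1.24x1 + 0.19x2 + 0.72x3 s.t.:
  0.48x1 + 0.61x3 ≥ 0.31   (potassium (K₂O))
  0.17x1 + 0.19x2 ≥ 0.2   (sulfur)
  x1, x2, x3 ≥ 0.
The cheapest feasible vertex uses only gypsum, muriate of potash; potassium sulfate is not used. The potassium (K₂O) and sulfur requirements are met with equality.
So gypsum = 1.053 kg, muriate of potash = 0.5082 kg.
Cost = 0.19·1.053 + 0.72·0.5082 = 0.56597.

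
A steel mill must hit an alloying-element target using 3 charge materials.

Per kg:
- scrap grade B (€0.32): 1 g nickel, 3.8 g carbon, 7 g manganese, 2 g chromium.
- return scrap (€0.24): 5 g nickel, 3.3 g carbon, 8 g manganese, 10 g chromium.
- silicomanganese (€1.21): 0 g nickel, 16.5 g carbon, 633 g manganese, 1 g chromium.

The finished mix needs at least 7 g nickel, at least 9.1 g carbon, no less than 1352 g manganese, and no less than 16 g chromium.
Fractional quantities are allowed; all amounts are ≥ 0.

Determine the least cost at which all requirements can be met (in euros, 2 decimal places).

Treat it as an LP. Let x1 = kg of scrap grade B, x2 = kg of return scrap, x3 = kg of silicomanganese.
Minimize 0.32x1 + 0.24x2 + 1.21x3 with:
  1x1 + 5x2 ≥ 7   (nickel)
  3.8x1 + 3.3x2 + 16.5x3 ≥ 9.1   (carbon)
  7x1 + 8x2 + 633x3 ≥ 1352   (manganese)
  2x1 + 10x2 + 1x3 ≥ 16   (chromium)
  x1, x2, x3 ≥ 0.
At the optimum only return scrap, silicomanganese are positive (scrap grade B = 0). There the nickel and manganese constraints are tight.
Optimal quantities: return scrap = 1.4 kg, silicomanganese = 2.118 kg.
Hence cost = 0.24·1.4 + 1.21·2.118 = €2.8988.

€2.90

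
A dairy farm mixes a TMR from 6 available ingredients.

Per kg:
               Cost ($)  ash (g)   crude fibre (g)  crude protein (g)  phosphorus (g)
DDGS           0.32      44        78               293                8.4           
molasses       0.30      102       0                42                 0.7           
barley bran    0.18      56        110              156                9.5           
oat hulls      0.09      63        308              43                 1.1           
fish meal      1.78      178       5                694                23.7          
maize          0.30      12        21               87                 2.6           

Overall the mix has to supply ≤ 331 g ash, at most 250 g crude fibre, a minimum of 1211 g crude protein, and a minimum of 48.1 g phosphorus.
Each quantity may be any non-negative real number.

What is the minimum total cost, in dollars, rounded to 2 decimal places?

$2.46

Set it up as a linear program. Let x1 = kg of DDGS, x2 = kg of molasses, x3 = kg of barley bran, x4 = kg of oat hulls, x5 = kg of fish meal, x6 = kg of maize.
Minimise 0.32x1 + 0.3x2 + 0.18x3 + 0.09x4 + 1.78x5 + 0.3x6 with:
  44x1 + 102x2 + 56x3 + 63x4 + 178x5 + 12x6 ≤ 331   (ash)
  78x1 + 110x3 + 308x4 + 5x5 + 21x6 ≤ 250   (crude fibre)
  293x1 + 42x2 + 156x3 + 43x4 + 694x5 + 87x6 ≥ 1211   (crude protein)
  8.4x1 + 0.7x2 + 9.5x3 + 1.1x4 + 23.7x5 + 2.6x6 ≥ 48.1   (phosphorus)
  x1, x2, x3, x4, x5, x6 ≥ 0.
The cheapest feasible vertex uses only DDGS, barley bran, fish meal; molasses, oat hulls, maize are not used. There the crude fibre, crude protein, phosphorus constraints are tight.
Solving gives x1 = 0.5543, x3 = 1.83, x5 = 1.1.
Objective = 0.32·0.5543 + 0.18·1.83 + 1.78·1.1 = 2.4648.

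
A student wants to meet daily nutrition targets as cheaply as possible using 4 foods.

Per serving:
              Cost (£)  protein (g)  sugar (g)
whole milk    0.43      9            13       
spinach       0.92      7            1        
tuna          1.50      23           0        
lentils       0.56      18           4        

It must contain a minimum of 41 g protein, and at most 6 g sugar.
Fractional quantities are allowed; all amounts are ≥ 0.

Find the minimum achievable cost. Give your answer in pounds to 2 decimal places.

£1.75

Treat it as an LP. Let x1 = servings of whole milk, x2 = servings of spinach, x3 = servings of tuna, x4 = servings of lentils.
Minimize 0.43x1 + 0.92x2 + 1.5x3 + 0.56x4 with:
  9x1 + 7x2 + 23x3 + 18x4 ≥ 41   (protein)
  13x1 + 1x2 + 4x4 ≤ 6   (sugar)
  x1, x2, x3, x4 ≥ 0.
The optimal basis is {tuna, lentils}; whole milk, spinach drop out. The protein and sugar requirements are met with equality.
So tuna = 0.6087 servings, lentils = 1.5 servings.
Objective = 1.5·0.6087 + 0.56·1.5 = 1.7531.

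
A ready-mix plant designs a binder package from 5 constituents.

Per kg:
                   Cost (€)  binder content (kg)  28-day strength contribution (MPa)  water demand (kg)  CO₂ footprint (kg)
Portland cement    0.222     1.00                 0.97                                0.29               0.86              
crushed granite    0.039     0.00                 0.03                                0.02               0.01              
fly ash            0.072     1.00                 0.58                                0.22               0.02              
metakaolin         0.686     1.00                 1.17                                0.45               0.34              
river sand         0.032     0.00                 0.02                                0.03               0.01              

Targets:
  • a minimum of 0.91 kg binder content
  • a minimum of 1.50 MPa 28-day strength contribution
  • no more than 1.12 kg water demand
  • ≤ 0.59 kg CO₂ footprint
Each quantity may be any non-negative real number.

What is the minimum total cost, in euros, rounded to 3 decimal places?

€0.186

Let x1 = kg of Portland cement, x2 = kg of crushed granite, x3 = kg of fly ash, x4 = kg of metakaolin, x5 = kg of river sand.
Minimize 0.222x1 + 0.039x2 + 0.072x3 + 0.686x4 + 0.032x5 with:
  1x1 + 1x3 + 1x4 ≥ 0.91   (binder content)
  0.97x1 + 0.03x2 + 0.58x3 + 1.17x4 + 0.02x5 ≥ 1.5   (28-day strength contribution)
  0.29x1 + 0.02x2 + 0.22x3 + 0.45x4 + 0.03x5 ≤ 1.12   (water demand)
  0.86x1 + 0.01x2 + 0.02x3 + 0.34x4 + 0.01x5 ≤ 0.59   (CO₂ footprint)
  x1, x2, x3, x4, x5 ≥ 0.
The optimal basis is {fly ash}; Portland cement, crushed granite, metakaolin, river sand drop out. Binding constraint: 28-day strength contribution.
So fly ash = 2.586 kg.
Hence cost = 0.072·2.586 = €0.18619.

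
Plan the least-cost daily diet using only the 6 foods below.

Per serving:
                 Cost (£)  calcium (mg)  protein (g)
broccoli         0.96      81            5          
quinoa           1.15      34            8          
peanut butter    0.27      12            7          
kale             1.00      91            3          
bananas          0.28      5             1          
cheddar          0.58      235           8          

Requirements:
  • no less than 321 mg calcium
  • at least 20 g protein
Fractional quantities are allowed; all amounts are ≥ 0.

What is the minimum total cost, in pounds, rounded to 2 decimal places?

Set it up as a linear program. Let x1 = servings of broccoli, x2 = servings of quinoa, x3 = servings of peanut butter, x4 = servings of kale, x5 = servings of bananas, x6 = servings of cheddar.
Minimise 0.96x1 + 1.15x2 + 0.27x3 + 1x4 + 0.28x5 + 0.58x6 s.t.:
  81x1 + 34x2 + 12x3 + 91x4 + 5x5 + 235x6 ≥ 321   (calcium)
  5x1 + 8x2 + 7x3 + 3x4 + 1x5 + 8x6 ≥ 20   (protein)
  x1, x2, x3, x4, x5, x6 ≥ 0.
The cheapest feasible vertex uses only peanut butter, cheddar; broccoli, quinoa, kale, bananas are not used. There the calcium and protein constraints are tight.
So peanut butter = 1.376 servings, cheddar = 1.296 servings.
Cost = 0.27·1.376 + 0.58·1.296 = 1.1232.

£1.12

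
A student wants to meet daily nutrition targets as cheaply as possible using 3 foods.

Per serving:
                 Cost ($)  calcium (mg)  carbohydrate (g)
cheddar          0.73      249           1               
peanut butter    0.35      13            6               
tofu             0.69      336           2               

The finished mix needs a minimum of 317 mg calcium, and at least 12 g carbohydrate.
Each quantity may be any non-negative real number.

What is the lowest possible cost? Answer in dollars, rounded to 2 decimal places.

Let x1 = servings of cheddar, x2 = servings of peanut butter, x3 = servings of tofu.
Minimize 0.73x1 + 0.35x2 + 0.69x3 subject to:
  249x1 + 13x2 + 336x3 ≥ 317   (calcium)
  1x1 + 6x2 + 2x3 ≥ 12   (carbohydrate)
  x1, x2, x3 ≥ 0.
The cheapest feasible vertex uses only peanut butter, tofu; cheddar is not used. The calcium and carbohydrate requirements are met with equality.
Solving gives x2 = 1.708, x3 = 0.8774.
Hence cost = 0.35·1.708 + 0.69·0.8774 = $1.2032.

$1.20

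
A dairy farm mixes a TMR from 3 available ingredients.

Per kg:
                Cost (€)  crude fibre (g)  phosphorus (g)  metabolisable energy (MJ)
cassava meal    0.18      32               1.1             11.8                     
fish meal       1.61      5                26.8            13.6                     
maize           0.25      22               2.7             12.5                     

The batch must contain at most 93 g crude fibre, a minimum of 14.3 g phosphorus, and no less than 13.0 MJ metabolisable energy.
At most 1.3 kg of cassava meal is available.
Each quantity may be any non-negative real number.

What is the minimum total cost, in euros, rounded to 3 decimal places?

Treat it as an LP. Let x1 = kg of cassava meal, x2 = kg of fish meal, x3 = kg of maize.
Minimise 0.18x1 + 1.61x2 + 0.25x3 with:
  32x1 + 5x2 + 22x3 ≤ 93   (crude fibre)
  1.1x1 + 26.8x2 + 2.7x3 ≥ 14.3   (phosphorus)
  11.8x1 + 13.6x2 + 12.5x3 ≥ 13   (metabolisable energy)
  x1 ≤ 1.3
  x1, x2, x3 ≥ 0.
The cheapest feasible vertex uses only fish meal, maize; cassava meal is not used. The phosphorus and metabolisable energy requirements are met with equality.
Solving gives x2 = 0.4816, x3 = 0.516.
Total cost: 1.61·0.4816 + 0.25·0.516 = 0.90438.

€0.904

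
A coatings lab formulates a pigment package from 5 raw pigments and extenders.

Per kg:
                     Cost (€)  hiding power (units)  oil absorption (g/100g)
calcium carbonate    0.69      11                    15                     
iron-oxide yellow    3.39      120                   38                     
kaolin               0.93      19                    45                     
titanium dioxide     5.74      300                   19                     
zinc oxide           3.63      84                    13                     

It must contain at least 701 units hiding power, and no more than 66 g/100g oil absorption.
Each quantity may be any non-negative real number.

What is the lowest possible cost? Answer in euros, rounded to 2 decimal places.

€13.41

Treat it as an LP. Let x1 = kg of calcium carbonate, x2 = kg of iron-oxide yellow, x3 = kg of kaolin, x4 = kg of titanium dioxide, x5 = kg of zinc oxide.
min 0.69x1 + 3.39x2 + 0.93x3 + 5.74x4 + 3.63x5 subject to:
  11x1 + 120x2 + 19x3 + 300x4 + 84x5 ≥ 701   (hiding power)
  15x1 + 38x2 + 45x3 + 19x4 + 13x5 ≤ 66   (oil absorption)
  x1, x2, x3, x4, x5 ≥ 0.
The minimum-cost mix takes nothing from calcium carbonate, iron-oxide yellow, kaolin, zinc oxide — only titanium dioxide. Binding constraint: hiding power.
So titanium dioxide = 2.337 kg.
Total cost: 5.74·2.337 = 13.4144.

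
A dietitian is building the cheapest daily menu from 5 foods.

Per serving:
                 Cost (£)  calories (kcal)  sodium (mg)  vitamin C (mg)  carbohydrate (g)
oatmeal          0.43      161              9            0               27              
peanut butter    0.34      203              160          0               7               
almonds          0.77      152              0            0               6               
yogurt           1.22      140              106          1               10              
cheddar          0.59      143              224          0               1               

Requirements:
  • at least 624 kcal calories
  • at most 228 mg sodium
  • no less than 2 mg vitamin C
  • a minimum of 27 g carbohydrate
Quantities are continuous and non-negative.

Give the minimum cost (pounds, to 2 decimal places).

£3.50

This is a linear program. Let x1 = servings of oatmeal, x2 = servings of peanut butter, x3 = servings of almonds, x4 = servings of yogurt, x5 = servings of cheddar.
Minimise 0.43x1 + 0.34x2 + 0.77x3 + 1.22x4 + 0.59x5 s.t.:
  161x1 + 203x2 + 152x3 + 140x4 + 143x5 ≥ 624   (calories)
  9x1 + 160x2 + 106x4 + 224x5 ≤ 228   (sodium)
  1x4 ≥ 2   (vitamin C)
  27x1 + 7x2 + 6x3 + 10x4 + 1x5 ≥ 27   (carbohydrate)
  x1, x2, x3, x4, x5 ≥ 0.
The optimal basis is {oatmeal, almonds, yogurt}; peanut butter, cheddar drop out. The calories, sodium, vitamin C requirements are met with equality.
That vertex is x1 = 1.778, x3 = 0.3801, x4 = 2.
Objective = 0.43·1.778 + 0.77·0.3801 + 1.22·2 = 3.4972.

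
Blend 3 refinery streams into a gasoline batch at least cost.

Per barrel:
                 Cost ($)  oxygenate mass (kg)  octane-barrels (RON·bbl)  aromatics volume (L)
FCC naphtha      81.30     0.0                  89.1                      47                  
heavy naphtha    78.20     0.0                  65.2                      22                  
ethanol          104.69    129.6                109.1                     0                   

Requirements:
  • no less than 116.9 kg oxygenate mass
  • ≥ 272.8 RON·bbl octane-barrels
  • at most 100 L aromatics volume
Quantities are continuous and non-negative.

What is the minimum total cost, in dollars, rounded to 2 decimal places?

Let x1 = barrels of FCC naphtha, x2 = barrels of heavy naphtha, x3 = barrels of ethanol.
Minimise 81.3x1 + 78.2x2 + 104.69x3 s.t.:
  129.6x3 ≥ 116.9   (oxygenate mass)
  89.1x1 + 65.2x2 + 109.1x3 ≥ 272.8   (octane-barrels)
  47x1 + 22x2 ≤ 100   (aromatics volume)
  x1, x2, x3 ≥ 0.
The cheapest feasible vertex uses only FCC naphtha, ethanol; heavy naphtha is not used. There the oxygenate mass and octane-barrels constraints are tight.
Solving gives x1 = 1.9573, x3 = 0.90201.
Cost = 81.3·1.9573 + 104.69·0.90201 = 253.5599.

$253.56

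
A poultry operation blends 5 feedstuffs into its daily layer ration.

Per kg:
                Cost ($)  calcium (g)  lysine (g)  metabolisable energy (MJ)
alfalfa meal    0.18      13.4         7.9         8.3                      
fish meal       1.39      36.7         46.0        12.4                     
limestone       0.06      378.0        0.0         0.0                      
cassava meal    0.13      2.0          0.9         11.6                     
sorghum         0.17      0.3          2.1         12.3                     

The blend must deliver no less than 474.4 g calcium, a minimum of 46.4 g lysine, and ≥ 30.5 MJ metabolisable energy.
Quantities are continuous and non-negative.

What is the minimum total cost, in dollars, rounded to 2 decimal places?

$1.12

Set it up as a linear program. Let x1 = kg of alfalfa meal, x2 = kg of fish meal, x3 = kg of limestone, x4 = kg of cassava meal, x5 = kg of sorghum.
Minimize 0.18x1 + 1.39x2 + 0.06x3 + 0.13x4 + 0.17x5 with:
  13.4x1 + 36.7x2 + 378x3 + 2x4 + 0.3x5 ≥ 474.4   (calcium)
  7.9x1 + 46x2 + 0.9x4 + 2.1x5 ≥ 46.4   (lysine)
  8.3x1 + 12.4x2 + 11.6x4 + 12.3x5 ≥ 30.5   (metabolisable energy)
  x1, x2, x3, x4, x5 ≥ 0.
The optimal basis is {alfalfa meal, limestone}; fish meal, cassava meal, sorghum drop out. The calcium and lysine requirements are met with equality.
Solving gives x1 = 5.873, x3 = 1.047.
Objective = 0.18·5.873 + 0.06·1.047 = 1.1200.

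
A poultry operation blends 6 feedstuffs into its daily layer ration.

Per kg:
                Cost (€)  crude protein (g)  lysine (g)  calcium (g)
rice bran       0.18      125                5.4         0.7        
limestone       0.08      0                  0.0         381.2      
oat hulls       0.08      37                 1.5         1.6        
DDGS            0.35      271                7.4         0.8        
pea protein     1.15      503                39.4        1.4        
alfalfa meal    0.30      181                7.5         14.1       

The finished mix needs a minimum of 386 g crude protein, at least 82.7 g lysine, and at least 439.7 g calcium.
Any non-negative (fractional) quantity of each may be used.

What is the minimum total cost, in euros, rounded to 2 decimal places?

€2.51

Let x1 = kg of rice bran, x2 = kg of limestone, x3 = kg of oat hulls, x4 = kg of DDGS, x5 = kg of pea protein, x6 = kg of alfalfa meal.
Minimise 0.18x1 + 0.08x2 + 0.08x3 + 0.35x4 + 1.15x5 + 0.3x6 subject to:
  125x1 + 37x3 + 271x4 + 503x5 + 181x6 ≥ 386   (crude protein)
  5.4x1 + 1.5x3 + 7.4x4 + 39.4x5 + 7.5x6 ≥ 82.7   (lysine)
  0.7x1 + 381.2x2 + 1.6x3 + 0.8x4 + 1.4x5 + 14.1x6 ≥ 439.7   (calcium)
  x1, x2, x3, x4, x5, x6 ≥ 0.
The optimal basis is {limestone, pea protein}; rice bran, oat hulls, DDGS, alfalfa meal drop out. There the lysine and calcium constraints are tight.
That vertex is x2 = 1.146, x5 = 2.099.
Hence cost = 0.08·1.146 + 1.15·2.099 = €2.5055.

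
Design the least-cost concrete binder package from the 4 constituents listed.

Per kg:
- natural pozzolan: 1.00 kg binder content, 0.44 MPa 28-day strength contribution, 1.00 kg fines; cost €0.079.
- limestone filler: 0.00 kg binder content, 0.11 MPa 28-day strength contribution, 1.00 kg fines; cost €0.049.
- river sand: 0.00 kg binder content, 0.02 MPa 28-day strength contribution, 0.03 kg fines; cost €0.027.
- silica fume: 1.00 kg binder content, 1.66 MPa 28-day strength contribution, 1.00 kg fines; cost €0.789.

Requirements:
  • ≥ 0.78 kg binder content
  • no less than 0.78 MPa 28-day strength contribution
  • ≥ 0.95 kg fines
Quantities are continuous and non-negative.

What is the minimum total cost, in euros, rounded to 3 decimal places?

€0.140

Set it up as a linear program. Let x1 = kg of natural pozzolan, x2 = kg of limestone filler, x3 = kg of river sand, x4 = kg of silica fume.
Minimize 0.079x1 + 0.049x2 + 0.027x3 + 0.789x4 s.t.:
  1x1 + 1x4 ≥ 0.78   (binder content)
  0.44x1 + 0.11x2 + 0.02x3 + 1.66x4 ≥ 0.78   (28-day strength contribution)
  1x1 + 1x2 + 0.03x3 + 1x4 ≥ 0.95   (fines)
  x1, x2, x3, x4 ≥ 0.
The minimum-cost mix takes nothing from limestone filler, river sand, silica fume — only natural pozzolan. Binding constraint: 28-day strength contribution.
Optimal quantities: natural pozzolan = 1.773 kg.
Total cost: 0.079·1.773 = 0.14007.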